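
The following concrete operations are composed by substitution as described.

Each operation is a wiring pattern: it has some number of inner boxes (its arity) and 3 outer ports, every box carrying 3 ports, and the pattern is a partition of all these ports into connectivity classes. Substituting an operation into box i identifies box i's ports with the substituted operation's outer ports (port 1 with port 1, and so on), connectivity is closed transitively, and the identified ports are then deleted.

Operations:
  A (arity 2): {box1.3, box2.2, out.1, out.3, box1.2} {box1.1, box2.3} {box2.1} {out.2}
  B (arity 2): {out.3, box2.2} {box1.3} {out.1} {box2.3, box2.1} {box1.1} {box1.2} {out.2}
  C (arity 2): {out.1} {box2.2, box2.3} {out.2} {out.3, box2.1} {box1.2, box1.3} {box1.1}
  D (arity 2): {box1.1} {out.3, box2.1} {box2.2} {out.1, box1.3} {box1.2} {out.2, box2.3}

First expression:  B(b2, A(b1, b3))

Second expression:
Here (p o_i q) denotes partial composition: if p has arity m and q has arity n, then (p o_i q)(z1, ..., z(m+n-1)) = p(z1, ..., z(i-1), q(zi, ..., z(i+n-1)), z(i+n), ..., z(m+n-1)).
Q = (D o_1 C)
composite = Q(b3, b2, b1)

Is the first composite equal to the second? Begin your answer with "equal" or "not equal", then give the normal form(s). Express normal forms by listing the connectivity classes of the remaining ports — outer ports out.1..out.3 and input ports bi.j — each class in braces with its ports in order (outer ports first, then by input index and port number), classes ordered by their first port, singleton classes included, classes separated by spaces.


not equal: they reduce to {out.1} {out.2} {out.3} {b1.1, b3.3} {b1.2, b1.3, b3.2} {b2.1} {b2.2} {b2.3} {b3.1} and {out.1, b2.1} {out.2, b1.3} {out.3, b1.1} {b1.2} {b2.2, b2.3} {b3.1} {b3.2, b3.3}

Normal form of the first expression: {out.1} {out.2} {out.3} {b1.1, b3.3} {b1.2, b1.3, b3.2} {b2.1} {b2.2} {b2.3} {b3.1}
Normal form of the second expression: {out.1, b2.1} {out.2, b1.3} {out.3, b1.1} {b1.2} {b2.2, b2.3} {b3.1} {b3.2, b3.3}
No match — not equal.


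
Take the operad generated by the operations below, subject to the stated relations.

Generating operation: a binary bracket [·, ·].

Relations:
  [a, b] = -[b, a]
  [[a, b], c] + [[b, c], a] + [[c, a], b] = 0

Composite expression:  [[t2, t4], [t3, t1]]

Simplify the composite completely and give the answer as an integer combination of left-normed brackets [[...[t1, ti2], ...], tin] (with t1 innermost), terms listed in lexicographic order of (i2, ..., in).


[[[t1, t3], t2], t4] - [[[t1, t3], t4], t2]

Antisymmetry and Jacobi reduce to t1-anchored left-normed brackets.
Composite bracket: [[t2, t4], [t3, t1]]
The bracket unfolds into 8 signed words via [a, b] = ab - ba (2^3 = 8).
Only words starting with t1 matter:
  sign of t1t3t2t4 is +1, so it contributes +[[[t1, t3], t2], t4]
  sign of t1t3t4t2 is -1, so it contributes -[[[t1, t3], t4], t2]


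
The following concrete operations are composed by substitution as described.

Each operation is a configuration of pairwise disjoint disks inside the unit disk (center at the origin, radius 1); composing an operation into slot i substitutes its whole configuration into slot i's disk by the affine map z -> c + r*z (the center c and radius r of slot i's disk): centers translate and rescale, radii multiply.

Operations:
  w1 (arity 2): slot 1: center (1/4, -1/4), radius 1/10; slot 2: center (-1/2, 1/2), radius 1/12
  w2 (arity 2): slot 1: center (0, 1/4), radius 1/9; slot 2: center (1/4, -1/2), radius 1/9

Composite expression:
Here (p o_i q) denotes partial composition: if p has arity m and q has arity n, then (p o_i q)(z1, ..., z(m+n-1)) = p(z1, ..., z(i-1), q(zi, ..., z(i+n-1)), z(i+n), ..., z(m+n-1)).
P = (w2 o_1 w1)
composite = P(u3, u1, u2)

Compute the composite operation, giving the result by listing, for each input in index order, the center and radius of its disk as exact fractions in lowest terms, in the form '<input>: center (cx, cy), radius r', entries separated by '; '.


Only the slot chain above each u matters under w2; compose those maps.
input u3: composing its 2 substitution steps yields center (1/36, 2/9), radius 1/90
input u1: composing its 2 substitution steps yields center (-1/18, 11/36), radius 1/108
input u2: composing its 1 substitution step yields center (1/4, -1/2), radius 1/9

u1: center (-1/18, 11/36), radius 1/108; u2: center (1/4, -1/2), radius 1/9; u3: center (1/36, 2/9), radius 1/90


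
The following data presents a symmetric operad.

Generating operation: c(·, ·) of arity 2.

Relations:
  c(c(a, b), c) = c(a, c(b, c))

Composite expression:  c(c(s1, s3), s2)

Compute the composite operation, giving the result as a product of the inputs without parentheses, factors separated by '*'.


s1 * s3 * s2

Every regrouping of c is equal, so read the s-inputs in written order.
c(s1, s3) reduces to s1 * s3
c(c(s1, s3), s2) reduces to s1 * s3 * s2


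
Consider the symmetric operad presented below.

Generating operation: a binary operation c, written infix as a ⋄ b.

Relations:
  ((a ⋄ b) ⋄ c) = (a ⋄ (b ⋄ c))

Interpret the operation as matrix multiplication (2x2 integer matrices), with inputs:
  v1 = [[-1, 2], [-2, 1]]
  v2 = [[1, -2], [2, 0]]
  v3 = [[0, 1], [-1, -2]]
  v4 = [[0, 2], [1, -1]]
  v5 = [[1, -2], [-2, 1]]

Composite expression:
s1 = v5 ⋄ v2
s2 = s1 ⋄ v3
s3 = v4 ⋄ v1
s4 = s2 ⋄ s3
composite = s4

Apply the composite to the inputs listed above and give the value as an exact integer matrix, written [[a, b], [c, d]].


[[-7, 5], [8, -16]]

(v5 ⋄ v2) = [[-3, -2], [0, 4]]
((v5 ⋄ v2) ⋄ v3) = [[2, 1], [-4, -8]]
(v4 ⋄ v1) = [[-4, 2], [1, 1]]
(((v5 ⋄ v2) ⋄ v3) ⋄ (v4 ⋄ v1)) = [[-7, 5], [8, -16]]


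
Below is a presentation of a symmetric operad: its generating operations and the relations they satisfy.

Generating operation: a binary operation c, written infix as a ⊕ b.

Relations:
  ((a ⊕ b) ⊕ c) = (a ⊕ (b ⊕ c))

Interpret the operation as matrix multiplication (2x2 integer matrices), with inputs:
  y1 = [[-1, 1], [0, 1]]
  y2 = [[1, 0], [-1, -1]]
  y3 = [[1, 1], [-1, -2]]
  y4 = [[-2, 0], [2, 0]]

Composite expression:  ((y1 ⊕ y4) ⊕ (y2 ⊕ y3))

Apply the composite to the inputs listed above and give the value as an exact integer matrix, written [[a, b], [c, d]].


[[4, 4], [2, 2]]

(y1 ⊕ y4) = [[4, 0], [2, 0]]
(y2 ⊕ y3) = [[1, 1], [0, 1]]
((y1 ⊕ y4) ⊕ (y2 ⊕ y3)) = [[4, 4], [2, 2]]


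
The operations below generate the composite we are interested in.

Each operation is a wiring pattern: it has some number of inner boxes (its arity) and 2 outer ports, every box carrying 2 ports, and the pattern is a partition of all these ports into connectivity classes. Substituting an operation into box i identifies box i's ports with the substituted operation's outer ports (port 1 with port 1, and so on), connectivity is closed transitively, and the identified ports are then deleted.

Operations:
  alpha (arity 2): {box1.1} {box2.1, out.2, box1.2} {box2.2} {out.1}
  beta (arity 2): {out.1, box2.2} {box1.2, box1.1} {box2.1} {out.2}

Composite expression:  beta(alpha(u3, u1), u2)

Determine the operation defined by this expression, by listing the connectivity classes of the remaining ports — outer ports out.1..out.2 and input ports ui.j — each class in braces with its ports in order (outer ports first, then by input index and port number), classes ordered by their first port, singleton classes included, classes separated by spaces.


{out.1, u2.2} {out.2} {u1.1, u3.2} {u1.2} {u2.1} {u3.1}

Two ports join when wires chain via beta-identified ports.
alpha over (u3, u1) gives {out.1} {out.2, u1.1, u3.2} {u1.2} {u3.1}, out.j being that stage's outer ports
beta over (u3, u1, u2) gives {out.1, u2.2} {out.2} {u1.1, u3.2} {u1.2} {u2.1} {u3.1}, out.j being that stage's outer ports


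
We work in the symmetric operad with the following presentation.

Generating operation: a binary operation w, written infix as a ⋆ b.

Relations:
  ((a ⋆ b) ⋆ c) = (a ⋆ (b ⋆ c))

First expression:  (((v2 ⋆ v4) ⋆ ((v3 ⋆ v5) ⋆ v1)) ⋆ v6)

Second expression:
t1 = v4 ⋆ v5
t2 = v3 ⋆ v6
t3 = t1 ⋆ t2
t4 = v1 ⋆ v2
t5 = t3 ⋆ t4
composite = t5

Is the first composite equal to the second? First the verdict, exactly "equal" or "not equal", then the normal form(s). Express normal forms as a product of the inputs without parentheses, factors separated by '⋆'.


not equal: they reduce to v2 ⋆ v4 ⋆ v3 ⋆ v5 ⋆ v1 ⋆ v6 and v4 ⋆ v5 ⋆ v3 ⋆ v6 ⋆ v1 ⋆ v2

The first composite normalizes to v2 ⋆ v4 ⋆ v3 ⋆ v5 ⋆ v1 ⋆ v6
The second composite normalizes to v4 ⋆ v5 ⋆ v3 ⋆ v6 ⋆ v1 ⋆ v2
They disagree, so not equal.


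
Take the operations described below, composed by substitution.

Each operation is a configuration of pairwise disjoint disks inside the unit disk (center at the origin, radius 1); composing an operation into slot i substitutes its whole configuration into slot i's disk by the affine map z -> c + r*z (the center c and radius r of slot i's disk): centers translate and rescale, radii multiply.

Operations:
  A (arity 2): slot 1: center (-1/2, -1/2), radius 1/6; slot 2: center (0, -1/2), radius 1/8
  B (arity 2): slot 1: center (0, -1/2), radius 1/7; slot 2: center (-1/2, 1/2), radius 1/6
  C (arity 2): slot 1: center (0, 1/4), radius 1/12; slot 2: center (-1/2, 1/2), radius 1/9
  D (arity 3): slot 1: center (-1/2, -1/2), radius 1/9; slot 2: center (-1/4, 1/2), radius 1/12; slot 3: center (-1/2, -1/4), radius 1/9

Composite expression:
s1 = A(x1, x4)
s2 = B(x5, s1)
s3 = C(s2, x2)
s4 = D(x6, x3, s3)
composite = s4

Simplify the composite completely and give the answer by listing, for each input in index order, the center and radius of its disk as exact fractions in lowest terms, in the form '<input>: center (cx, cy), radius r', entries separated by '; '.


x1: center (-655/1296, -283/1296), radius 1/3888; x2: center (-5/9, -7/36), radius 1/81; x3: center (-1/4, 1/2), radius 1/12; x4: center (-109/216, -283/1296), radius 1/5184; x5: center (-1/2, -49/216), radius 1/756; x6: center (-1/2, -1/2), radius 1/9

Affine substitution under D: radii multiply and x-centers shift.
input x6: composing its 1 substitution step yields center (-1/2, -1/2), radius 1/9
input x3: composing its 1 substitution step yields center (-1/4, 1/2), radius 1/12
input x5: composing its 3 substitution steps yields center (-1/2, -49/216), radius 1/756
input x1: composing its 4 substitution steps yields center (-655/1296, -283/1296), radius 1/3888
input x4: composing its 4 substitution steps yields center (-109/216, -283/1296), radius 1/5184
input x2: composing its 2 substitution steps yields center (-5/9, -7/36), radius 1/81


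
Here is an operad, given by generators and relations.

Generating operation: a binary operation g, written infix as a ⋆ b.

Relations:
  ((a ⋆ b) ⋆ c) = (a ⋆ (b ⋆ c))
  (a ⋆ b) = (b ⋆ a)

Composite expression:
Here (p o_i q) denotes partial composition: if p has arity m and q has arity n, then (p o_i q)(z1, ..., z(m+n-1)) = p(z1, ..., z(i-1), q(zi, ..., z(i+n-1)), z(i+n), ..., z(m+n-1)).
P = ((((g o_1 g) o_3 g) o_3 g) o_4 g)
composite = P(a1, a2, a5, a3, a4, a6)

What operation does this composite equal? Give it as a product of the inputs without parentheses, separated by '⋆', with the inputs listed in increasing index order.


Key point: g commutes, so take the a-inputs in any fixed order.
(a1 ⋆ a2) flattens to a1 ⋆ a2
(a3 ⋆ a4) flattens to a3 ⋆ a4
(a5 ⋆ (a3 ⋆ a4)) flattens to a5 ⋆ a3 ⋆ a4
((a5 ⋆ (a3 ⋆ a4)) ⋆ a6) flattens to a5 ⋆ a3 ⋆ a4 ⋆ a6
((a1 ⋆ a2) ⋆ ((a5 ⋆ (a3 ⋆ a4)) ⋆ a6)) flattens to a1 ⋆ a2 ⋆ a5 ⋆ a3 ⋆ a4 ⋆ a6
the factors in increasing index order: a1 ⋆ a2 ⋆ a3 ⋆ a4 ⋆ a5 ⋆ a6

a1 ⋆ a2 ⋆ a3 ⋆ a4 ⋆ a5 ⋆ a6


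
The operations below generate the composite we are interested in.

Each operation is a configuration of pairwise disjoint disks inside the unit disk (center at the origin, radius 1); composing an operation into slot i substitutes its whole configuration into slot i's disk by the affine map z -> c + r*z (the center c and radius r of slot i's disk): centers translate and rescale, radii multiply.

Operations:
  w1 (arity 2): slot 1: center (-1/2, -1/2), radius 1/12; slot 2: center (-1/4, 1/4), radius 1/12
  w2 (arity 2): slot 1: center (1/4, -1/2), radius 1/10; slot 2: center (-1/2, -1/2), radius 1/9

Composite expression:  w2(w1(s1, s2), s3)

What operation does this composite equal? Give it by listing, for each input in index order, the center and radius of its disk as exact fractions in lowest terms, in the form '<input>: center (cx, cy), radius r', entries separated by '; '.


s1: center (1/5, -11/20), radius 1/120; s2: center (9/40, -19/40), radius 1/120; s3: center (-1/2, -1/2), radius 1/9

Nesting under w2 composes maps z -> c + r*z down each s-path.
for s1, the 2-step affine chain lands on center (1/5, -11/20), radius 1/120
for s2, the 2-step affine chain lands on center (9/40, -19/40), radius 1/120
for s3, the 1-step affine chain lands on center (-1/2, -1/2), radius 1/9


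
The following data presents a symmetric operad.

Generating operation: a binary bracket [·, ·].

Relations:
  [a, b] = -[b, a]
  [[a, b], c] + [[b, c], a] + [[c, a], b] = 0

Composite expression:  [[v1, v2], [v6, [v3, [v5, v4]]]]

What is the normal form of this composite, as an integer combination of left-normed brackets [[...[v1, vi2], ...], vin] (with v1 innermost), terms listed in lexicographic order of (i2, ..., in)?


[[[[[v1, v2], v3], v4], v5], v6] - [[[[[v1, v2], v3], v5], v4], v6] - [[[[[v1, v2], v4], v5], v3], v6] + [[[[[v1, v2], v5], v4], v3], v6] - [[[[[v1, v2], v6], v3], v4], v5] + [[[[[v1, v2], v6], v3], v5], v4] + [[[[[v1, v2], v6], v4], v5], v3] - [[[[[v1, v2], v6], v5], v4], v3]

Antisymmetry and Jacobi reduce to v1-anchored left-normed brackets.
Composite bracket: [[v1, v2], [v6, [v3, [v5, v4]]]]
Full expansion: 32 signed words from ab - ba (2^5 = 32).
Keep just the words that open with v1:
  sign of v1v2v3v4v5v6 is +1, so it contributes +[[[[[v1, v2], v3], v4], v5], v6]
  sign of v1v2v3v5v4v6 is -1, so it contributes -[[[[[v1, v2], v3], v5], v4], v6]
  sign of v1v2v4v5v3v6 is -1, so it contributes -[[[[[v1, v2], v4], v5], v3], v6]
  sign of v1v2v5v4v3v6 is +1, so it contributes +[[[[[v1, v2], v5], v4], v3], v6]
  sign of v1v2v6v3v4v5 is -1, so it contributes -[[[[[v1, v2], v6], v3], v4], v5]
  sign of v1v2v6v3v5v4 is +1, so it contributes +[[[[[v1, v2], v6], v3], v5], v4]
  sign of v1v2v6v4v5v3 is +1, so it contributes +[[[[[v1, v2], v6], v4], v5], v3]
  sign of v1v2v6v5v4v3 is -1, so it contributes -[[[[[v1, v2], v6], v5], v4], v3]


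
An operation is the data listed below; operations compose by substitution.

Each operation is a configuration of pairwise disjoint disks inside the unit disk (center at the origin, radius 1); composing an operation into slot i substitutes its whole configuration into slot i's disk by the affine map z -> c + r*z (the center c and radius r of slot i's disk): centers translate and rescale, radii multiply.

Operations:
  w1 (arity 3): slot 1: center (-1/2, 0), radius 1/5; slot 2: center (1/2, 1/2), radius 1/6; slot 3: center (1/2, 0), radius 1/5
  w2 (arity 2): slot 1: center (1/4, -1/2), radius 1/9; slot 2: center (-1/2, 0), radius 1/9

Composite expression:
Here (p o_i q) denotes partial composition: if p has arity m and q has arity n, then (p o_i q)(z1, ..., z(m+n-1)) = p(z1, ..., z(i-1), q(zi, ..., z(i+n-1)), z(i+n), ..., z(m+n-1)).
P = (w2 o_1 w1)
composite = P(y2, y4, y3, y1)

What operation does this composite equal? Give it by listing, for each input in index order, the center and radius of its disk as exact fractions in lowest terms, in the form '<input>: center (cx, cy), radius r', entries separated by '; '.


y1: center (-1/2, 0), radius 1/9; y2: center (7/36, -1/2), radius 1/45; y3: center (11/36, -1/2), radius 1/45; y4: center (11/36, -4/9), radius 1/54

Follow each y-input down from w2: c' goes to c + r*c', radius to r*r'.
tracing y2 down its 2-map path: center (7/36, -1/2), radius 1/45
tracing y4 down its 2-map path: center (11/36, -4/9), radius 1/54
tracing y3 down its 2-map path: center (11/36, -1/2), radius 1/45
tracing y1 down its 1-map path: center (-1/2, 0), radius 1/9


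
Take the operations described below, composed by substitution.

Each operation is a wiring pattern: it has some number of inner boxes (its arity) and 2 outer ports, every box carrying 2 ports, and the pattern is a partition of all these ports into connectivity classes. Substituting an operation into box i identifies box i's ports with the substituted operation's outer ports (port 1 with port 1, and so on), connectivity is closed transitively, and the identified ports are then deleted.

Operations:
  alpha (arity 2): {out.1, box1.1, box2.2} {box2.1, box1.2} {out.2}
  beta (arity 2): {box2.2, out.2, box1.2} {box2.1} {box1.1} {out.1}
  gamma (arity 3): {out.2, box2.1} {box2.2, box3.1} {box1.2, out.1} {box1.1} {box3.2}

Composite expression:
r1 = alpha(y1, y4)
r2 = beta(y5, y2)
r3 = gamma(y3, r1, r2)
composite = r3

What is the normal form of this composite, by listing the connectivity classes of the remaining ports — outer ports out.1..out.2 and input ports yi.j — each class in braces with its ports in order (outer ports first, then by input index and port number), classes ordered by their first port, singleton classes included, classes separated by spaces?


After gluing at gamma, chains via deleted ports link the y-ports.
through alpha, on inputs (y1, y4): {out.1, y1.1, y4.2} {out.2} {y1.2, y4.1} (out.j = stage outer ports)
through beta, on inputs (y5, y2): {out.1} {out.2, y2.2, y5.2} {y2.1} {y5.1} (out.j = stage outer ports)
through gamma, on inputs (y3, y1, y4, y5, y2): {out.1, y3.2} {out.2, y1.1, y4.2} {y1.2, y4.1} {y2.1} {y2.2, y5.2} {y3.1} {y5.1} (out.j = stage outer ports)

{out.1, y3.2} {out.2, y1.1, y4.2} {y1.2, y4.1} {y2.1} {y2.2, y5.2} {y3.1} {y5.1}


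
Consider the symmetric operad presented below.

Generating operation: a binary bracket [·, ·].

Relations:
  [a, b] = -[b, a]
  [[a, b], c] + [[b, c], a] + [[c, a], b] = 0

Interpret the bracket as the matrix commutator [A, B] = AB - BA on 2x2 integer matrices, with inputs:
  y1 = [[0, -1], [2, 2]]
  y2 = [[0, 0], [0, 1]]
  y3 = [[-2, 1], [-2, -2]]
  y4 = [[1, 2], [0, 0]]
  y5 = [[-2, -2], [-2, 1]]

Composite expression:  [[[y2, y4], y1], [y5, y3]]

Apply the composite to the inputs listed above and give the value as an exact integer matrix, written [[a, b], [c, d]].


[[24, 72], [-48, -24]]

[y2, y4] = [[0, -2], [0, 0]]
[[y2, y4], y1] = [[-4, -4], [0, 4]]
[y5, y3] = [[6, -3], [-6, -6]]
[[[y2, y4], y1], [y5, y3]] = [[24, 72], [-48, -24]]


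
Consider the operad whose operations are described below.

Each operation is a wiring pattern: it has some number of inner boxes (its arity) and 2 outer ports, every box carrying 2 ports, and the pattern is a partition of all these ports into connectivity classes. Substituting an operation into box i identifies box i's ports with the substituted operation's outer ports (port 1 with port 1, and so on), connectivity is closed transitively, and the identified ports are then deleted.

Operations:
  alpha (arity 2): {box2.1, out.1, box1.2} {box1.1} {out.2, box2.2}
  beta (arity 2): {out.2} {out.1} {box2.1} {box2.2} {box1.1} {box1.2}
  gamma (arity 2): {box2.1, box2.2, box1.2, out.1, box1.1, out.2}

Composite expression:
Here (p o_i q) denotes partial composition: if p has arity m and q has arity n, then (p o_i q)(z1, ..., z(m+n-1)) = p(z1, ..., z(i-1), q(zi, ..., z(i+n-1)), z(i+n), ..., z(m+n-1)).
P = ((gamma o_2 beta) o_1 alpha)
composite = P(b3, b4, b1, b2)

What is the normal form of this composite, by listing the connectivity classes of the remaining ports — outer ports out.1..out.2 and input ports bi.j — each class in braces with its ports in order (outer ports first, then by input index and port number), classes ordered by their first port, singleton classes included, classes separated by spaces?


{out.1, out.2, b3.2, b4.1, b4.2} {b1.1} {b1.2} {b2.1} {b2.2} {b3.1}

Reachability decides: close wires over gamma-identified ports.
after alpha, the pattern on (b3, b4) reads {out.1, b3.2, b4.1} {out.2, b4.2} {b3.1} (out.j = its outer ports)
after beta, the pattern on (b1, b2) reads {out.1} {out.2} {b1.1} {b1.2} {b2.1} {b2.2} (out.j = its outer ports)
after gamma, the pattern on (b3, b4, b1, b2) reads {out.1, out.2, b3.2, b4.1, b4.2} {b1.1} {b1.2} {b2.1} {b2.2} {b3.1} (out.j = its outer ports)


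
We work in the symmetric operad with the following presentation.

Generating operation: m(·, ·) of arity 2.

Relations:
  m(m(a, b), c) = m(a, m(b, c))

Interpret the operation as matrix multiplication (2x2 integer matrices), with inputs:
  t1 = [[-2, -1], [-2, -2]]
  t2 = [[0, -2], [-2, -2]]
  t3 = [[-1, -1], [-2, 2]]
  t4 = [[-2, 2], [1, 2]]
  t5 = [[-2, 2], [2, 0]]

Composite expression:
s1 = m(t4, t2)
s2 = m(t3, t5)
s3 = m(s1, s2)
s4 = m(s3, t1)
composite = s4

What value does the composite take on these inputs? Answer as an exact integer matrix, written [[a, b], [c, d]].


m(t4, t2) = [[-4, 0], [-4, -6]]
m(t3, t5) = [[0, -2], [8, -4]]
m(m(t4, t2), m(t3, t5)) = [[0, 8], [-48, 32]]
m(m(m(t4, t2), m(t3, t5)), t1) = [[-16, -16], [32, -16]]

[[-16, -16], [32, -16]]


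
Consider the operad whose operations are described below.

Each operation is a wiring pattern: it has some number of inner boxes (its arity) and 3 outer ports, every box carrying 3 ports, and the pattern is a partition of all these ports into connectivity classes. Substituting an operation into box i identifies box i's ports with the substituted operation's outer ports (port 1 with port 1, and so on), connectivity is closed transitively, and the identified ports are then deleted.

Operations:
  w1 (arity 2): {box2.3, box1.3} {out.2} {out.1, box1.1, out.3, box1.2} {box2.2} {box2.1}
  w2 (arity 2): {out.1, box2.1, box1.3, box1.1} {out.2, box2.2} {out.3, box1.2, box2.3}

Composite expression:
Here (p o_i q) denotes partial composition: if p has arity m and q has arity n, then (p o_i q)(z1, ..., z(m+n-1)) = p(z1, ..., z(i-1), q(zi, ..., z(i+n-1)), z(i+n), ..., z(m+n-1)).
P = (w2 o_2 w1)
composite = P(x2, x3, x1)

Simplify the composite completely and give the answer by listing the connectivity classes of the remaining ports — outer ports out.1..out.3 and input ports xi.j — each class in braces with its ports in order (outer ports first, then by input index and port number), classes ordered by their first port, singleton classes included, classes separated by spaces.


{out.1, out.3, x2.1, x2.2, x2.3, x3.1, x3.2} {out.2} {x1.1} {x1.2} {x1.3, x3.3}

Reachability decides: close wires over w2-identified ports.
stage w1: inputs (x3, x1), connectivity {out.1, out.3, x3.1, x3.2} {out.2} {x1.1} {x1.2} {x1.3, x3.3}, out.j its boundary
stage w2: inputs (x2, x3, x1), connectivity {out.1, out.3, x2.1, x2.2, x2.3, x3.1, x3.2} {out.2} {x1.1} {x1.2} {x1.3, x3.3}, out.j its boundary


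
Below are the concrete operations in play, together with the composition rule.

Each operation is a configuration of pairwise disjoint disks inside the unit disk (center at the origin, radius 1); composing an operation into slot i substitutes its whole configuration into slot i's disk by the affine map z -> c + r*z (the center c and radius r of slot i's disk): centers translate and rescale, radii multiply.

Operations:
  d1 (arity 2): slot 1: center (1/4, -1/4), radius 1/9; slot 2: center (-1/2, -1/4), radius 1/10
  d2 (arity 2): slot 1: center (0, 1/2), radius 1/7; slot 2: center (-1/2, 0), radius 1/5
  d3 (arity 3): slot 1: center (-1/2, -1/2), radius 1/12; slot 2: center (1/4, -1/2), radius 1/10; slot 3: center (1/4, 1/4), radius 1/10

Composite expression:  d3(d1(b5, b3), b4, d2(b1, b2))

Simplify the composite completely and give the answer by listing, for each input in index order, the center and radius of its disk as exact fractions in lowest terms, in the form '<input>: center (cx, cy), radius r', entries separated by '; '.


b1: center (1/4, 3/10), radius 1/70; b2: center (1/5, 1/4), radius 1/50; b3: center (-13/24, -25/48), radius 1/120; b4: center (1/4, -1/2), radius 1/10; b5: center (-23/48, -25/48), radius 1/108


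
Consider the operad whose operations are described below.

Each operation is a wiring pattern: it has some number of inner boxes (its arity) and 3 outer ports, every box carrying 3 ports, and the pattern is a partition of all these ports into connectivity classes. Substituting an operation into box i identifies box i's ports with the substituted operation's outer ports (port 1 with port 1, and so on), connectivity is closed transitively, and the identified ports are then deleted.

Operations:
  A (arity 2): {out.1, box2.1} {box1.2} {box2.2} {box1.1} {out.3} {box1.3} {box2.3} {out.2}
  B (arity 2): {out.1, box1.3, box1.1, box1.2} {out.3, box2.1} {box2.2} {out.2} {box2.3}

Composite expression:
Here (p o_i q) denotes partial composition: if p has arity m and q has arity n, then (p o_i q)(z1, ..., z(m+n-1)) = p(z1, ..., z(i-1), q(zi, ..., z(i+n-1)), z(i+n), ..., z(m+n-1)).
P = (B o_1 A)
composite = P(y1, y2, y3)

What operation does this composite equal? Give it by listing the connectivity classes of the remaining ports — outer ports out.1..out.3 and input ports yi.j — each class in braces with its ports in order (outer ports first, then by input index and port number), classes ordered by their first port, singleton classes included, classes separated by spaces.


{out.1, y2.1} {out.2} {out.3, y3.1} {y1.1} {y1.2} {y1.3} {y2.2} {y2.3} {y3.2} {y3.3}

Treat the ports identified at B as solder joints: merge, then drop.
the subtree at A composes to {out.1, y2.1} {out.2} {out.3} {y1.1} {y1.2} {y1.3} {y2.2} {y2.3} on (y1, y2); out.j = own outer ports
the subtree at B composes to {out.1, y2.1} {out.2} {out.3, y3.1} {y1.1} {y1.2} {y1.3} {y2.2} {y2.3} {y3.2} {y3.3} on (y1, y2, y3); out.j = own outer ports


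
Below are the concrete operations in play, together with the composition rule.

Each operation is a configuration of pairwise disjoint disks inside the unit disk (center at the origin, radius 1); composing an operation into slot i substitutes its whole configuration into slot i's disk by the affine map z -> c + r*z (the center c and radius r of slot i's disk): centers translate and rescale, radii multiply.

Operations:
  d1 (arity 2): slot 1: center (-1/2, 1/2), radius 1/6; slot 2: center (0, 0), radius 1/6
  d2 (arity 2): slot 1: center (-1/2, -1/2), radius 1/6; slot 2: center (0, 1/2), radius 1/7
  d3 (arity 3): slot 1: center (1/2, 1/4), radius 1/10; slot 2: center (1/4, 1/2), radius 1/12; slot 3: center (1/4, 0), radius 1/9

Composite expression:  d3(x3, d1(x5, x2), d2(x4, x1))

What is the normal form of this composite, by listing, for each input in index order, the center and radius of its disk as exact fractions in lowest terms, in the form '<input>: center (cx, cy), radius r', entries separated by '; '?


x1: center (1/4, 1/18), radius 1/63; x2: center (1/4, 1/2), radius 1/72; x3: center (1/2, 1/4), radius 1/10; x4: center (7/36, -1/18), radius 1/54; x5: center (5/24, 13/24), radius 1/72


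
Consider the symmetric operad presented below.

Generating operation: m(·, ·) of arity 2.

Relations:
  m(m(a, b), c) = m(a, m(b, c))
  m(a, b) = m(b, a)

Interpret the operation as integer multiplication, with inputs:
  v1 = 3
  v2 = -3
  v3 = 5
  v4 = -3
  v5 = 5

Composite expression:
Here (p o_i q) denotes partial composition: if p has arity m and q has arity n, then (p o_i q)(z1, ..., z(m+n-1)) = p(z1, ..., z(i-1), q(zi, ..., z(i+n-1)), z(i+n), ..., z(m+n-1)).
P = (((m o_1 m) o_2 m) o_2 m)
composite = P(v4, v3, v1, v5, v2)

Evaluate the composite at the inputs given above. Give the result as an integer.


675

m(v3, v1) = 15
m(m(v3, v1), v5) = 75
m(v4, m(m(v3, v1), v5)) = -225
m(m(v4, m(m(v3, v1), v5)), v2) = 675


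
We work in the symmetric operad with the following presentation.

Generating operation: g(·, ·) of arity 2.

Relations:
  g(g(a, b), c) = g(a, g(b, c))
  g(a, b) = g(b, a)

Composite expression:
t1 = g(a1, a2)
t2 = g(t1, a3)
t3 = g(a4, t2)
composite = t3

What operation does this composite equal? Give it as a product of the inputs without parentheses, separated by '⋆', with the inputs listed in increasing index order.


a1 ⋆ a2 ⋆ a3 ⋆ a4

Reordering under g is free, so list the a-inputs canonically.
g(a1, a2) collapses to a1 ⋆ a2
g(g(a1, a2), a3) collapses to a1 ⋆ a2 ⋆ a3
g(a4, g(g(a1, a2), a3)) collapses to a4 ⋆ a1 ⋆ a2 ⋆ a3
reordering the factors by index: a1 ⋆ a2 ⋆ a3 ⋆ a4


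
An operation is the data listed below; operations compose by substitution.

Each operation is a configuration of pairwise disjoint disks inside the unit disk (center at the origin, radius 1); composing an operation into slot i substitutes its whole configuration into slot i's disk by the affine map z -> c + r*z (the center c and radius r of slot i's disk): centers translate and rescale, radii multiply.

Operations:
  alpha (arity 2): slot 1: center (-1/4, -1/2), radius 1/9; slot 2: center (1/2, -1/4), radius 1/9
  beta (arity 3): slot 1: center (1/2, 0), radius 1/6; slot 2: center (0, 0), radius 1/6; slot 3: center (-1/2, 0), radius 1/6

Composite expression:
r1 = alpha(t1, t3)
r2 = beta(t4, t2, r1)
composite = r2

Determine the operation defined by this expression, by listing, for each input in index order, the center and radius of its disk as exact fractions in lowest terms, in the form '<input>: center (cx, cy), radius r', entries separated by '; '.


t1: center (-13/24, -1/12), radius 1/54; t2: center (0, 0), radius 1/6; t3: center (-5/12, -1/24), radius 1/54; t4: center (1/2, 0), radius 1/6


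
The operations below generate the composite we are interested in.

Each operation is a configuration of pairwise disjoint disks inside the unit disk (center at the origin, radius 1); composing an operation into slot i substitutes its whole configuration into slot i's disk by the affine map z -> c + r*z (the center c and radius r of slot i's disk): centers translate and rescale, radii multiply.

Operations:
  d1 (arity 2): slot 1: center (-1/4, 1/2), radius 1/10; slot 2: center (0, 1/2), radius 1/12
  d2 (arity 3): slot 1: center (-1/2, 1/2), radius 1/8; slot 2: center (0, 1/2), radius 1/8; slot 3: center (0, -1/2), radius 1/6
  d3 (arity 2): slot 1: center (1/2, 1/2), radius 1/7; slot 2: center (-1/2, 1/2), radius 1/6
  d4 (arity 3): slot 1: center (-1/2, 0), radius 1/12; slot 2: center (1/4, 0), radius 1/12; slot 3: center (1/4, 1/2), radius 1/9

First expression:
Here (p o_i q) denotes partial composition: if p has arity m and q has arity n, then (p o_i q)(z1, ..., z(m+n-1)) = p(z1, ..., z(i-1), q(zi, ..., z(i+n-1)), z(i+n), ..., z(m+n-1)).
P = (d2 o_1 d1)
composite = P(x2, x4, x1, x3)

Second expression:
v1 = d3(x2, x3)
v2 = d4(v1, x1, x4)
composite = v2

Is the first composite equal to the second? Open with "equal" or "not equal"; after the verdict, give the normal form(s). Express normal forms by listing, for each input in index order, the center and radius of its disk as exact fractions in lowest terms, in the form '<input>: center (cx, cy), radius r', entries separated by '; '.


not equal; the first gives x1: center (0, 1/2), radius 1/8; x2: center (-17/32, 9/16), radius 1/80; x3: center (0, -1/2), radius 1/6; x4: center (-1/2, 9/16), radius 1/96 and the second x1: center (1/4, 0), radius 1/12; x2: center (-11/24, 1/24), radius 1/84; x3: center (-13/24, 1/24), radius 1/72; x4: center (1/4, 1/2), radius 1/9


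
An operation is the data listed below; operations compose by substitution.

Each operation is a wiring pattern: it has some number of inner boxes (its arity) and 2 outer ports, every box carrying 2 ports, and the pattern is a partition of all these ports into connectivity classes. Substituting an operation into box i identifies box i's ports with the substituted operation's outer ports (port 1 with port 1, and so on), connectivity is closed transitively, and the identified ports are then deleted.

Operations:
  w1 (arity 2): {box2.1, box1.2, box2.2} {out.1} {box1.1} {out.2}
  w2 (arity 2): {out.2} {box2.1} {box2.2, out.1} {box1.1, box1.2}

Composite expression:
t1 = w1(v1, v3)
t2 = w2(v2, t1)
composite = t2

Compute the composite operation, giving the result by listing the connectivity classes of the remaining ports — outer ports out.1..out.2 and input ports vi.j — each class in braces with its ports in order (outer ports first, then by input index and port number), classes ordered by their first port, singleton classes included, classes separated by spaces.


{out.1} {out.2} {v1.1} {v1.2, v3.1, v3.2} {v2.1, v2.2}

Two ports join when wires chain via w2-identified ports.
after w1, the pattern on (v1, v3) reads {out.1} {out.2} {v1.1} {v1.2, v3.1, v3.2} (out.j = its outer ports)
after w2, the pattern on (v2, v1, v3) reads {out.1} {out.2} {v1.1} {v1.2, v3.1, v3.2} {v2.1, v2.2} (out.j = its outer ports)


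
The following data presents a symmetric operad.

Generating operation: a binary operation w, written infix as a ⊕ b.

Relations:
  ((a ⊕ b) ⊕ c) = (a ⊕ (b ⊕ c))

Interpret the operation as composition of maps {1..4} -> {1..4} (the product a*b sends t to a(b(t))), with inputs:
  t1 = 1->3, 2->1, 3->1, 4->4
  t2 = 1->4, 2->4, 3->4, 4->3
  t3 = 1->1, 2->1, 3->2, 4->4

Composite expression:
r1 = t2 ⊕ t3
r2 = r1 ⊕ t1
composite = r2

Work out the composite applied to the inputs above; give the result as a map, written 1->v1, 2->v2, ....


1->4, 2->4, 3->4, 4->3


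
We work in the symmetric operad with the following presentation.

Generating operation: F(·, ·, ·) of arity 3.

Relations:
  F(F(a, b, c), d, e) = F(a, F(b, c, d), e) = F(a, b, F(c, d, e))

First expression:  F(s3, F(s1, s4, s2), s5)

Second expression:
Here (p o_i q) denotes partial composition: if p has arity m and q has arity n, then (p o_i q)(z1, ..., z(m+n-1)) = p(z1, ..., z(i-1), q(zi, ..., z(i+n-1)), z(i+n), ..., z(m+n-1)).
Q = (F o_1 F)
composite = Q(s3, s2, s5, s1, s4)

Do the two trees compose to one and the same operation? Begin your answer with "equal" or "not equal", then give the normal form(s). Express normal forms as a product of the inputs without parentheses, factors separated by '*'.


not equal; the first gives s3 * s1 * s4 * s2 * s5 and the second s3 * s2 * s5 * s1 * s4

The first composite normalizes to s3 * s1 * s4 * s2 * s5
The second composite normalizes to s3 * s2 * s5 * s1 * s4
They disagree, so not equal.


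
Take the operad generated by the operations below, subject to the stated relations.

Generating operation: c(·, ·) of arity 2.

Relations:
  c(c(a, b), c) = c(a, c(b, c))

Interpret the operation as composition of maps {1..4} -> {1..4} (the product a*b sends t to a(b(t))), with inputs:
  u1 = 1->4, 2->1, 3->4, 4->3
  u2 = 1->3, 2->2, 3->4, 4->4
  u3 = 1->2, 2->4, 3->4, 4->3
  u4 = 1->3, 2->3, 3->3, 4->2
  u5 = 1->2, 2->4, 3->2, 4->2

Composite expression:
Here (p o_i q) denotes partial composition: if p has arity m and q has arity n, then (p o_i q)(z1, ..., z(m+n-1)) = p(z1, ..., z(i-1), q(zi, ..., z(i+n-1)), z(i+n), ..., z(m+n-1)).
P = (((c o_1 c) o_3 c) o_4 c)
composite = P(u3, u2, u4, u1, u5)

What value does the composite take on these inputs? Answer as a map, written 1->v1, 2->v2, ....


1->3, 2->3, 3->3, 4->3

c(u3, u2) = 1->4, 2->4, 3->3, 4->3
c(u1, u5) = 1->1, 2->3, 3->1, 4->1
c(u4, c(u1, u5)) = 1->3, 2->3, 3->3, 4->3
c(c(u3, u2), c(u4, c(u1, u5))) = 1->3, 2->3, 3->3, 4->3


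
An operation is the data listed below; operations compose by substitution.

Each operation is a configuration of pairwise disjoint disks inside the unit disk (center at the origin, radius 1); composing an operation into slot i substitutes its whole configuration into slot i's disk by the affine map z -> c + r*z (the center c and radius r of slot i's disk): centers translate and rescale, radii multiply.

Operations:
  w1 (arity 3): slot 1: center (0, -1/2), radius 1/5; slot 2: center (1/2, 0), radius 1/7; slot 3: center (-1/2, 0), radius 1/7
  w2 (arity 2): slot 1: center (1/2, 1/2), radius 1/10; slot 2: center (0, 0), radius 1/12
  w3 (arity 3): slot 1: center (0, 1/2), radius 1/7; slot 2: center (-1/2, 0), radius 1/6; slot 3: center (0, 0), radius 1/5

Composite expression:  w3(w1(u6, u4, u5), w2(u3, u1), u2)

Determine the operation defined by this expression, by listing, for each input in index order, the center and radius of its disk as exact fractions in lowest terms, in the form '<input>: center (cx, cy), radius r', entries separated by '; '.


u1: center (-1/2, 0), radius 1/72; u2: center (0, 0), radius 1/5; u3: center (-5/12, 1/12), radius 1/60; u4: center (1/14, 1/2), radius 1/49; u5: center (-1/14, 1/2), radius 1/49; u6: center (0, 3/7), radius 1/35


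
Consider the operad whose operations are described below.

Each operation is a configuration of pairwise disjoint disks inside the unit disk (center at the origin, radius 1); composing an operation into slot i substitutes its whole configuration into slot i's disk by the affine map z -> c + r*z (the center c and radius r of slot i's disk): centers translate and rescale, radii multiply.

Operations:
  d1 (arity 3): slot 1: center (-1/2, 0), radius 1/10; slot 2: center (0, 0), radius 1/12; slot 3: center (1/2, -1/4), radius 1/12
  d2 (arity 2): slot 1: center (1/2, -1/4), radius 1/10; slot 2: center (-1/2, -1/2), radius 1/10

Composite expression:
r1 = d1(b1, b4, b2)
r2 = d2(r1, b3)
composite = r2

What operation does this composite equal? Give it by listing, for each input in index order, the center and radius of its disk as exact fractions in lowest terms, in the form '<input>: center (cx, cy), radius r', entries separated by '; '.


b1: center (9/20, -1/4), radius 1/100; b2: center (11/20, -11/40), radius 1/120; b3: center (-1/2, -1/2), radius 1/10; b4: center (1/2, -1/4), radius 1/120

Only the slot chain above each b matters under d2; compose those maps.
b1 passes through 2 substitutions, ending at center (9/20, -1/4), radius 1/100
b4 passes through 2 substitutions, ending at center (1/2, -1/4), radius 1/120
b2 passes through 2 substitutions, ending at center (11/20, -11/40), radius 1/120
b3 passes through 1 substitution, ending at center (-1/2, -1/2), radius 1/10


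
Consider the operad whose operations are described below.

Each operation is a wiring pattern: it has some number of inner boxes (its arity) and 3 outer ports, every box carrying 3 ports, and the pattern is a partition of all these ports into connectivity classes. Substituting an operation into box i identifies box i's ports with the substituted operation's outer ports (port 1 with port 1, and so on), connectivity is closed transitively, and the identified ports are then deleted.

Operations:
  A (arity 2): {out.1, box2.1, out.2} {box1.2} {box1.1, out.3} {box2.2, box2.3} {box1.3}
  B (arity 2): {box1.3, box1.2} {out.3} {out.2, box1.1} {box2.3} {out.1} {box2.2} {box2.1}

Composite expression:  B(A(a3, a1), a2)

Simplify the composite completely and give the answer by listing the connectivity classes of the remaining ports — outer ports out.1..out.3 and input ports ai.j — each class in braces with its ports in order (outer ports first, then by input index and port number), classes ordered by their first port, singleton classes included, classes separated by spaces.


After gluing at B, chains via deleted ports link the a-ports.
A over (a3, a1) gives {out.1, out.2, a1.1} {out.3, a3.1} {a1.2, a1.3} {a3.2} {a3.3}, out.j being that stage's outer ports
B over (a3, a1, a2) gives {out.1} {out.2, a1.1, a3.1} {out.3} {a1.2, a1.3} {a2.1} {a2.2} {a2.3} {a3.2} {a3.3}, out.j being that stage's outer ports

{out.1} {out.2, a1.1, a3.1} {out.3} {a1.2, a1.3} {a2.1} {a2.2} {a2.3} {a3.2} {a3.3}


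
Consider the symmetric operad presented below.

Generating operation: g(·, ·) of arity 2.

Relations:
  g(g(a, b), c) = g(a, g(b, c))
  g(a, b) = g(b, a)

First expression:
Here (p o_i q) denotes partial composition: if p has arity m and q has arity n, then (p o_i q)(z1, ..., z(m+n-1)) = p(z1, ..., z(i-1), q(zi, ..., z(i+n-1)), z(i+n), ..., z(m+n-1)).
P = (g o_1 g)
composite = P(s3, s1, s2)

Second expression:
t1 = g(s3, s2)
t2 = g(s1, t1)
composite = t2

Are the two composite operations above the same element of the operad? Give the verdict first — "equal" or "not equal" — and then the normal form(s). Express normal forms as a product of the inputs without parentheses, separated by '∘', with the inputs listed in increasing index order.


equal; the common form is s1 ∘ s2 ∘ s3

In normal form, the first expression is s1 ∘ s2 ∘ s3
In normal form, the second expression is s1 ∘ s2 ∘ s3
Same normal form: equal.
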